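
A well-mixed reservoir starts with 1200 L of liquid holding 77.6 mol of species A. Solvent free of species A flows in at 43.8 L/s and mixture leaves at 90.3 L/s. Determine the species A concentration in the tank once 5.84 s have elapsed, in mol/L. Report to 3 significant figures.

Total volume: dV/dt = Q_in − Q_out = -46.500 L/s, so V(t) = 1200 − 46.500 t and V(5.84) = 928.44 L.
Solute balance: dm/dt = 0 − Q_out C = −Q_out m/V(t).
Separate: dm/m = −Q_out dt/V(t) ⇒ ln(m/m₀) = −(Q_out/(Q_in−Q_out)) ln(V/V₀).
m = m₀ (V₀/V)^(Q_out/(Q_in−Q_out)) = 77.6 × (1200/928.44)^(-1.9419) = 47.149 mol.
C = m/V = 47.149/928.44 = 0.050784 mol/L.

0.0508 mol/L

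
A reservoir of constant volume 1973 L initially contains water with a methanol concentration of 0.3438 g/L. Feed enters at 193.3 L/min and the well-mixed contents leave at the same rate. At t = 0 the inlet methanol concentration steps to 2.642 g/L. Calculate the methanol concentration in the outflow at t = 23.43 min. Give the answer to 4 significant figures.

2.411 g/L

Mass balance on the solute (V constant): V dC/dt = Q(C_in − C).
Time constant τ = V/Q = 1973/193.3 = 10.2069 min.
C approaches C_in exponentially: C(t) = C_in + (C₀ − C_in) e^(−t/τ).
C(23.43) = 2.642 + (0.3438 − 2.642)·e^(−23.43/10.2069) = 2.642 + (-2.29820)·0.100711 = 2.41055 g/L.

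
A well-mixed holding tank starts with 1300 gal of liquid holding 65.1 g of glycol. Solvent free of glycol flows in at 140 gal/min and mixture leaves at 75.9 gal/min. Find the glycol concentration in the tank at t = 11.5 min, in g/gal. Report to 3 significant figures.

Let m(t) be the amount of glycol. Volume: V(t) = V₀ + (Q_in − Q_out) t = 1300 + 64.100 t; V(11.5) = 2037.2 gal.
No glycol enters, so dm/dt = −Q_out · (m/V).
dm/m = −Q_out dt/(V₀ + 64.100 t); integrating gives ln(m/m₀) = −(Q_out/(Q_in−Q_out)) ln(V/V₀).
m = m₀ (V₀/V)^(Q_out/(Q_in−Q_out)) = 65.1 × (1300/2037.2)^(1.1841) = 38.246 g.
C = m/V = 38.246/2037.2 = 0.018774 g/gal.

0.0188 g/gal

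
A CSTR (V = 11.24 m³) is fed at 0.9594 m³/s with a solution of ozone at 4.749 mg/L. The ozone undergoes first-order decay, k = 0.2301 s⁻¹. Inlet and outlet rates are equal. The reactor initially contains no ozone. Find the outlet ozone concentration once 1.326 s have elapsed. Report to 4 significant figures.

0.4392 mg/L

V dC/dt = Q(C_in − C) − k V C.
dC/dt = (Q/V) C_in − (Q/V + k) C; effective rate a = Q/V + k = 0.0853559 + 0.2301 = 0.315456 s⁻¹.
C_ss = Q C_in/(Q + kV) = 1.28498 mg/L; C(t) = C_ss + (C₀ − C_ss) e^(−a t).
C(1.326) = 1.28498 + (-1.28498)·e^(−0.315456·1.326) = 1.28498 + (-1.28498)·0.658168 = 0.439247 mg/L.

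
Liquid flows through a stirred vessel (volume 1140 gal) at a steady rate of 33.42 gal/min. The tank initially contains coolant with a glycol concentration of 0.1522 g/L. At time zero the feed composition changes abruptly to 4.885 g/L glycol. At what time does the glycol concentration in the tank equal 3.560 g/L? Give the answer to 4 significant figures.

43.43 min

Species balance: V dC/dt = Q(C_in − C) ⇒ τ = V/Q = 34.1113 min.
C(t) = C_in + (C₀ − C_in) e^(−t/τ). Set C = 3.560 and solve for t:
e^(−t/τ) = (C − C_in)/(C₀ − C_in) = (3.560 − 4.885)/(0.1522 − 4.885) = 0.279961
t = −τ ln(…) = 34.1113 × 1.27310 = 43.4273 min.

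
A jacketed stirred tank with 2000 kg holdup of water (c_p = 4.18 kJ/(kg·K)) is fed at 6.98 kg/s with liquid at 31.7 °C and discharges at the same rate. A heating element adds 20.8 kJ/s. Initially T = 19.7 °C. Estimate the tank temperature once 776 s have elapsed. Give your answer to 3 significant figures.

M c_p dT/dt = ṁ c_p (T_in − T) + Q̇.
τ = M/ṁ = 286.53 s; T_ss = T_in + Q̇/(ṁ c_p) = 31.7 + 20.8/(6.98·4.18) = 32.413 °C.
Solution: T(t) = T_ss + (T₀ − T_ss) e^(−t/τ).
T(776) = 32.413 + (-12.713)·e^(−776/286.53) = 32.413 + (-12.713)·0.066654 = 31.566 °C.

31.6 °C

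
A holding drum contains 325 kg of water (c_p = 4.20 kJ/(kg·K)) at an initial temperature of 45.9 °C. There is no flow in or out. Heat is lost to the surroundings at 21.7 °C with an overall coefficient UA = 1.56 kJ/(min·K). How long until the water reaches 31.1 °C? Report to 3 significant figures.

M c_p dT/dt = −UA(T − T_amb).
τ = M c_p/UA = 875.00 min; T_ss = T_amb = 21.700 °C.
T(t) = T_ss + (T₀ − T_ss)e^(−t/τ); set T = 31.1:
t = −τ ln[(T − T_ss)/(T₀ − T_ss)] = −875.00 · ln(0.38843) = 827.44 min.

827 min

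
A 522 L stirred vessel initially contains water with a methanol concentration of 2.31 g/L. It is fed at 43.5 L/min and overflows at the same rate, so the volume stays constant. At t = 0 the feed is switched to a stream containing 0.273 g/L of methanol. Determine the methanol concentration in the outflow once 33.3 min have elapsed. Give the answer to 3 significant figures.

0.400 g/L

Accumulation = in − out for the solute gives V dC/dt = Q(C_in − C).
So dC/dt = (C_in − C)/τ with τ = V/Q = 522/43.5 = 12.000 min.
C approaches C_in exponentially: C(t) = C_in + (C₀ − C_in) e^(−t/τ).
C(33.3) = 0.273 + (2.31 − 0.273)·e^(−33.3/12.000) = 0.273 + (2.0370)·0.062349 = 0.40001 g/L.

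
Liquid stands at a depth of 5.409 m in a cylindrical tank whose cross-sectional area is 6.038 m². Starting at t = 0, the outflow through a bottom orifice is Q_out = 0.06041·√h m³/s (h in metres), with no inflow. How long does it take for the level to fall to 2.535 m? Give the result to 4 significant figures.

Unsteady balance on liquid volume: A dh/dt = −0.06041 √h.
This is separable: 2 d(√h)/dt = −0.06041/A, so √h = √h₀ − (0.06041/(2A)) t.
t = 2A(√h₀ − √h)/0.06041 = 2·6.038·(√5.409 − √2.535)/0.06041
  = 12.0760 × (2.32573 − 1.59217) / 0.06041 = 146.639 s.

146.6 s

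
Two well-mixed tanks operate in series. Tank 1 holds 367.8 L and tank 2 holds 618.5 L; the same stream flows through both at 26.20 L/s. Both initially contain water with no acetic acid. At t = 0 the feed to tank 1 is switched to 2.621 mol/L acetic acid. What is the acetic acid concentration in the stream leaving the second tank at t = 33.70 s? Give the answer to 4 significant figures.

1.418 mol/L

Time constants: τᵢ = Vᵢ/Q for each well-mixed tank.
τ₁ = 367.8/26.20 = 14.0382 s; τ₂ = 618.5/26.20 = 23.6069 s.
Solving the cascade with C₁(0)=C₂(0)=0 gives C₂(t) = C_in[1 − (τ₁ e^(−t/τ₁) − τ₂ e^(−t/τ₂))/(τ₁ − τ₂)].
At t = 33.70: e^(−t/τ₁) = 0.0906637, e^(−t/τ₂) = 0.239896.
C₂ = 2.621·[1 − (14.0382·0.0906637 − 23.6069·0.239896)/(-9.56870)] = 2.621·0.541167 = 1.41840 mol/L.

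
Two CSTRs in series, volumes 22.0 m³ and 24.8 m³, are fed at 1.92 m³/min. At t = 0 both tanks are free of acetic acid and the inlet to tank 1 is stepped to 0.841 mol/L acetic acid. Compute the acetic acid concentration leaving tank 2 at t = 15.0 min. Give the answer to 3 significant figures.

Time constants: τᵢ = Vᵢ/Q for each well-mixed tank.
τ₁ = 22.0/1.92 = 11.458 min; τ₂ = 24.8/1.92 = 12.917 min.
Solving the cascade with C₁(0)=C₂(0)=0 gives C₂(t) = C_in[1 − (τ₁ e^(−t/τ₁) − τ₂ e^(−t/τ₂))/(τ₁ − τ₂)].
At t = 15.0: e^(−t/τ₁) = 0.27007, e^(−t/τ₂) = 0.31308.
C₂ = 0.841·[1 − (11.458·0.27007 − 12.917·0.31308)/(-1.4583)] = 0.841·0.34893 = 0.29345 mol/L.

0.293 mol/L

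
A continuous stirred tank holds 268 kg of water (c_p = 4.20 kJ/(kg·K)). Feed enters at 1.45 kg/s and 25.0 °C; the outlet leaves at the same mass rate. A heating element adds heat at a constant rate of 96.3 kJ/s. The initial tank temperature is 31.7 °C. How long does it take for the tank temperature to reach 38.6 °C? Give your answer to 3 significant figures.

Energy balance: M c_p dT/dt = ṁ c_p (T_in − T) + 96.3.
τ = M/ṁ = 184.83 s; T_ss = T_in + Q̇/(ṁ c_p) = 40.813 °C.
T(t) = T_ss + (T₀ − T_ss) e^(−t/τ). Set T = 38.6:
e^(−t/τ) = (38.6 − 40.813)/(31.7 − 40.813) = 0.24282
t = −184.83 · ln(0.24282) = 261.61 s.

262 s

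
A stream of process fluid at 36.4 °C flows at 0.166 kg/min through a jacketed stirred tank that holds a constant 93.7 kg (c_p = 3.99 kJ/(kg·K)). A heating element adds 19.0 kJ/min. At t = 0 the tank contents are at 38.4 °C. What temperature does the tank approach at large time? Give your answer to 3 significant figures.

Energy balance: M c_p dT/dt = ṁ c_p (T_in − T) + 19.0.
At steady state dT/dt = 0 ⇒ T_ss = T_in + Q̇/(ṁ c_p) = 36.4 + 19.0/(0.166·3.99) = 65.086 °C.

65.1 °C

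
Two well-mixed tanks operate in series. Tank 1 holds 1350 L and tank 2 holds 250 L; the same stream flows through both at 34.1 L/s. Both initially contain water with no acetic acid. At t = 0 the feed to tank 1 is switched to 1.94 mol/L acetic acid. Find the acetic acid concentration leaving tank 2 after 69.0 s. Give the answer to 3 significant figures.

Time constants: τᵢ = Vᵢ/Q for each well-mixed tank.
τ₁ = 1350/34.1 = 39.589 s; τ₂ = 250/34.1 = 7.3314 s.
Tank 1: C₁ = C_in(1 − e^(−t/τ₁)). Tank 2 (τ₁ ≠ τ₂): C₂ = C_in[1 − (τ₁ e^(−t/τ₁) − τ₂ e^(−t/τ₂))/(τ₁ − τ₂)].
At t = 69.0: e^(−t/τ₁) = 0.17501, e^(−t/τ₂) = 8.1770e-05.
C₂ = 1.94·[1 − (39.589·0.17501 − 7.3314·8.1770e-05)/(32.258)] = 1.94·0.78523 = 1.5233 mol/L.

1.52 mol/L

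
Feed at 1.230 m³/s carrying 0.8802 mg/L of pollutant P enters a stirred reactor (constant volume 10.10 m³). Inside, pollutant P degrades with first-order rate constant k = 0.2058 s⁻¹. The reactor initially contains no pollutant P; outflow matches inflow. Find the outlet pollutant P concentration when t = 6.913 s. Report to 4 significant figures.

0.2932 mg/L

Species balance: V dC/dt = Q C_in − Q C − k V C.
This is linear with rate a = Q/V + k = 0.327582 s⁻¹.
C_ss = Q C_in/(Q + kV) = 0.327224 mg/L; C(t) = C_ss + (C₀ − C_ss) e^(−a t).
C(6.913) = 0.327224 + (-0.327224)·e^(−0.327582·6.913) = 0.327224 + (-0.327224)·0.103874 = 0.293234 mg/L.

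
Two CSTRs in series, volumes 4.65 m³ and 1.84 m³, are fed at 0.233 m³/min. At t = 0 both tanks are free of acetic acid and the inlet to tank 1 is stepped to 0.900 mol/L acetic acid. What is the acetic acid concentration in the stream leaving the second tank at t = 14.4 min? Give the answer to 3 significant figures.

0.271 mol/L

Time constants: τᵢ = Vᵢ/Q for each well-mixed tank.
τ₁ = 4.65/0.233 = 19.957 min; τ₂ = 1.84/0.233 = 7.8970 min.
Tank 1: C₁ = C_in(1 − e^(−t/τ₁)). Tank 2 (τ₁ ≠ τ₂): C₂ = C_in[1 − (τ₁ e^(−t/τ₁) − τ₂ e^(−t/τ₂))/(τ₁ − τ₂)].
At t = 14.4: e^(−t/τ₁) = 0.48600, e^(−t/τ₂) = 0.16146.
C₂ = 0.900·[1 − (19.957·0.48600 − 7.8970·0.16146)/(12.060)] = 0.900·0.30149 = 0.27134 mol/L.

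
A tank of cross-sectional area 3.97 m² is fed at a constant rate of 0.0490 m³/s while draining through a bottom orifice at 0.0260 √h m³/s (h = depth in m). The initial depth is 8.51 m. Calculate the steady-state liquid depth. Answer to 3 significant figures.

Level balance: A dh/dt = 0.0490 − 0.0260 √h. Setting dh/dt = 0:
Q_in = 0.0260 √h_ss ⇒ √h_ss = 0.0490/0.0260 = 1.8846.
h_ss = 1.8846² = 3.5518 m. (Since h₀ = 8.51 m > h_ss, the level will fall toward this value.)

3.55 m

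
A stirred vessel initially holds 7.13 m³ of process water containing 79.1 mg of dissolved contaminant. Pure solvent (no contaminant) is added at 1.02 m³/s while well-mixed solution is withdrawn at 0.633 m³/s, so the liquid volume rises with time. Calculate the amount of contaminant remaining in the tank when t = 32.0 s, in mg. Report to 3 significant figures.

Total volume: dV/dt = Q_in − Q_out = 0.38700 m³/s, so V(t) = 7.13 + 0.38700 t and V(32.0) = 19.514 m³.
Solute balance: dm/dt = 0 − Q_out C = −Q_out m/V(t).
dm/m = −Q_out dt/(V₀ + 0.38700 t); integrating gives ln(m/m₀) = −(Q_out/(Q_in−Q_out)) ln(V/V₀).
m = m₀ (V₀/V)^(Q_out/(Q_in−Q_out)) = 79.1 × (7.13/19.514)^(1.6357) = 15.240 mg.

15.2 mg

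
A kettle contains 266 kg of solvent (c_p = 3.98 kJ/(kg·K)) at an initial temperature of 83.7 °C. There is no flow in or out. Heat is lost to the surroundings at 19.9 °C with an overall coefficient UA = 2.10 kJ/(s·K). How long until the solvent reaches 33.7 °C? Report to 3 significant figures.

Lumped-capacitance energy balance: M c_p dT/dt = UA(T_amb − T).
τ = M c_p/UA = 504.13 s; T_ss = T_amb = 19.900 °C.
T(t) = T_ss + (T₀ − T_ss)e^(−t/τ); set T = 33.7:
t = −τ ln[(T − T_ss)/(T₀ − T_ss)] = −504.13 · ln(0.21630) = 771.87 s.

772 s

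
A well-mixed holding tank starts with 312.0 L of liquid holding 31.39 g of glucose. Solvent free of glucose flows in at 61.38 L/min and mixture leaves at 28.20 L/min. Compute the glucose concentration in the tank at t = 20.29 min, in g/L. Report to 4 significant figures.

Let m(t) be the amount of glucose. Volume: V(t) = V₀ + (Q_in − Q_out) t = 312.0 + 33.1800 t; V(20.29) = 985.222 L.
Solute balance: dm/dt = 0 − Q_out C = −Q_out m/V(t).
Separate: dm/m = −Q_out dt/V(t) ⇒ ln(m/m₀) = −(Q_out/(Q_in−Q_out)) ln(V/V₀).
m = m₀ (V₀/V)^(Q_out/(Q_in−Q_out)) = 31.39 × (312.0/985.222)^(0.849910) = 11.8131 g.
C = m/V = 11.8131/985.222 = 0.0119903 g/L.

0.01199 g/L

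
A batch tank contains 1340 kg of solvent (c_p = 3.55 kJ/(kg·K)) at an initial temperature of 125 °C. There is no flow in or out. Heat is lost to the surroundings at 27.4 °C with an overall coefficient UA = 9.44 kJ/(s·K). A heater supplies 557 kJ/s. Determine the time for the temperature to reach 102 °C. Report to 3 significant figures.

M c_p dT/dt = −UA(T − T_amb) + Q̇.
τ = M c_p/UA = 503.92 s; T_ss = T_amb + Q̇/UA = 27.4 + 557/9.44 = 86.404 °C.
T(t) = T_ss + (T₀ − T_ss)e^(−t/τ); set T = 102:
t = −τ ln[(T − T_ss)/(T₀ − T_ss)] = −503.92 · ln(0.40408) = 456.62 s.

457 s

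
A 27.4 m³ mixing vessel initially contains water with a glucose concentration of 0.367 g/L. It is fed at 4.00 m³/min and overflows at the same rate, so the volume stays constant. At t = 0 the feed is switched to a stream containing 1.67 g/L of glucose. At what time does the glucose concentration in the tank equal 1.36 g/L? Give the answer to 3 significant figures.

Transient balance on the dissolved component: V dC/dt = Q(C_in − C), so τ = V/Q = 6.8500 min.
C(t) = C_in + (C₀ − C_in) e^(−t/τ). Set C = 1.36 and solve for t:
e^(−t/τ) = (C − C_in)/(C₀ − C_in) = (1.36 − 1.67)/(0.367 − 1.67) = 0.23791
t = −τ ln(…) = 6.8500 × 1.4359 = 9.8356 min.

9.84 min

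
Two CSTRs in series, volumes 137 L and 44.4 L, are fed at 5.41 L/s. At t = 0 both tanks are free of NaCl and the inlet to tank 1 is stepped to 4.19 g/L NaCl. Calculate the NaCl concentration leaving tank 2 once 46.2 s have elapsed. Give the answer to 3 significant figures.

Species balance on tank i: dCᵢ/dt = (Cᵢ₋₁ − Cᵢ)/τᵢ with τᵢ = Vᵢ/Q.
τ₁ = 137/5.41 = 25.323 s; τ₂ = 44.4/5.41 = 8.2070 s.
Tank 1: C₁ = C_in(1 − e^(−t/τ₁)). Tank 2 (τ₁ ≠ τ₂): C₂ = C_in[1 − (τ₁ e^(−t/τ₁) − τ₂ e^(−t/τ₂))/(τ₁ − τ₂)].
At t = 46.2: e^(−t/τ₁) = 0.16132, e^(−t/τ₂) = 0.0035910.
C₂ = 4.19·[1 − (25.323·0.16132 − 8.2070·0.0035910)/(17.116)] = 4.19·0.76306 = 3.1972 g/L.

3.20 g/L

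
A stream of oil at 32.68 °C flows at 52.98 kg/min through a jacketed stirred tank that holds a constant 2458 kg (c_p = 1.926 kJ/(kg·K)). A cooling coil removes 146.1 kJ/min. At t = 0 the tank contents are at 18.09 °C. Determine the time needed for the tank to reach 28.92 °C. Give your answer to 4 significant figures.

80.35 min

Unsteady energy balance on the tank contents: M c_p dT/dt = ṁ c_p (T_in − T) − 146.1.
τ = M/ṁ = 46.3949 min; T_ss = T_in − Q̇/(ṁ c_p) = 31.2482 °C.
T(t) = T_ss + (T₀ − T_ss) e^(−t/τ). Set T = 28.92:
e^(−t/τ) = (28.92 − 31.2482)/(18.09 − 31.2482) = 0.176939
t = −46.3949 · ln(0.176939) = 80.3536 min.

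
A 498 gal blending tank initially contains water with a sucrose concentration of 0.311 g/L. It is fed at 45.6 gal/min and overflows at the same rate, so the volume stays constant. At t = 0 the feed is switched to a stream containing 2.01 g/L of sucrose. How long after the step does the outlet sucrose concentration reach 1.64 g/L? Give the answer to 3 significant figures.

Transient balance on the dissolved component: V dC/dt = Q(C_in − C), so τ = V/Q = 10.921 min.
C(t) = C_in + (C₀ − C_in) e^(−t/τ). Set C = 1.64 and solve for t:
e^(−t/τ) = (C − C_in)/(C₀ − C_in) = (1.64 − 2.01)/(0.311 − 2.01) = 0.21778
t = −τ ln(…) = 10.921 × 1.5243 = 16.647 min.

16.6 min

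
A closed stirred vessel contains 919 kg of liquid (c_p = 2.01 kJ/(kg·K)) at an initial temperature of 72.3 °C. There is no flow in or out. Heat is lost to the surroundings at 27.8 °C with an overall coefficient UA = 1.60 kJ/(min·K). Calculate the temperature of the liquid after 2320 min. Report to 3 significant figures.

33.8 °C

M c_p dT/dt = −UA(T − T_amb).
dT/dt = (T_ss − T)/τ with T_ss = T_amb = 27.800 °C, τ = M c_p/UA = 919·2.01/1.60 = 1154.5 min.
T approaches T_ss exponentially: T(t) = T_ss + (T₀ − T_ss) e^(−t/τ).
T(2320) = 27.800 + (44.500)·0.13405 = 33.765 °C.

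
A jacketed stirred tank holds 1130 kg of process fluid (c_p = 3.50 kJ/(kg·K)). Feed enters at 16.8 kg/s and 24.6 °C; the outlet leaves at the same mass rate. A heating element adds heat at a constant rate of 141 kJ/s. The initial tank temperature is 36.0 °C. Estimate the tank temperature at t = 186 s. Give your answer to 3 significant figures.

M c_p dT/dt = ṁ c_p (T_in − T) + Q̇.
τ = M/ṁ = 67.262 s; T_ss = T_in + Q̇/(ṁ c_p) = 24.6 + 141/(16.8·3.50) = 26.998 °C.
Solution: T(t) = T_ss + (T₀ − T_ss) e^(−t/τ).
T(186) = 26.998 + (9.0020)·e^(−186/67.262) = 26.998 + (9.0020)·0.062957 = 27.565 °C.

27.6 °C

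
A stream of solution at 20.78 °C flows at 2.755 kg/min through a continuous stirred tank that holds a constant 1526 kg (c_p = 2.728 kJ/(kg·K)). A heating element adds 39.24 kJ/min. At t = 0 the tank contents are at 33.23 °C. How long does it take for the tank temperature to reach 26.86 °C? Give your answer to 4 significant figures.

Unsteady energy balance on the tank contents: M c_p dT/dt = ṁ c_p (T_in − T) + 39.24.
τ = M/ṁ = 553.902 min; T_ss = T_in + Q̇/(ṁ c_p) = 26.0011 °C.
T(t) = T_ss + (T₀ − T_ss) e^(−t/τ). Set T = 26.86:
e^(−t/τ) = (26.86 − 26.0011)/(33.23 − 26.0011) = 0.118813
t = −553.902 · ln(0.118813) = 1179.92 min.

1180 min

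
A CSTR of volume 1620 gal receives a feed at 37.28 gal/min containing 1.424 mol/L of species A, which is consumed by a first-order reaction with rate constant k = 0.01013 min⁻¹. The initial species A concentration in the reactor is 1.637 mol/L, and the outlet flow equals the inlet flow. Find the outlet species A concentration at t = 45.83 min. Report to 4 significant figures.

1.131 mol/L

Accumulation = in − out − consumed: V dC/dt = Q C_in − Q C − k V C.
This is linear with rate a = Q/V + k = 0.0331423 min⁻¹.
C_ss = Q C_in/(Q + kV) = 0.988753 mol/L; C(t) = C_ss + (C₀ − C_ss) e^(−a t).
C(45.83) = 0.988753 + (0.648247)·e^(−0.0331423·45.83) = 0.988753 + (0.648247)·0.218950 = 1.13069 mol/L.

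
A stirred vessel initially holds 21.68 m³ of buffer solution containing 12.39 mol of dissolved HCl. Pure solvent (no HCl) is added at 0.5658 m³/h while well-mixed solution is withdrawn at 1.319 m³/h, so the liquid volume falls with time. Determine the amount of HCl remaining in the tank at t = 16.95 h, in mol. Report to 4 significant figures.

2.613 mol

Let m(t) be the amount of HCl. Volume: V(t) = V₀ + (Q_in − Q_out) t = 21.68 − 0.753200 t; V(16.95) = 8.91326 m³.
Solute balance: dm/dt = 0 − Q_out C = −Q_out m/V(t).
dm/m = −Q_out dt/(V₀ − 0.753200 t); integrating gives ln(m/m₀) = −(Q_out/(Q_in−Q_out)) ln(V/V₀).
m = m₀ (V₀/V)^(Q_out/(Q_in−Q_out)) = 12.39 × (21.68/8.91326)^(-1.75119) = 2.61258 mol.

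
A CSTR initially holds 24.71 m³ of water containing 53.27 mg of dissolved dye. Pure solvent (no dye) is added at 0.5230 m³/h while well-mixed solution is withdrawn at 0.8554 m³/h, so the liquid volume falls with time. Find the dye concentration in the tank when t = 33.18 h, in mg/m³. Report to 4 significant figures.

0.8504 mg/m³

Let m(t) be the amount of dye. Volume: V(t) = V₀ + (Q_in − Q_out) t = 24.71 − 0.332400 t; V(33.18) = 13.6810 m³.
Species balance (pure solvent in): dm/dt = −Q_out · m/V(t).
Separate: dm/m = −Q_out dt/V(t) ⇒ ln(m/m₀) = −(Q_out/(Q_in−Q_out)) ln(V/V₀).
m = m₀ (V₀/V)^(Q_out/(Q_in−Q_out)) = 53.27 × (24.71/13.6810)^(-2.57341) = 11.6344 mg.
C = m/V = 11.6344/13.6810 = 0.850411 mg/m³.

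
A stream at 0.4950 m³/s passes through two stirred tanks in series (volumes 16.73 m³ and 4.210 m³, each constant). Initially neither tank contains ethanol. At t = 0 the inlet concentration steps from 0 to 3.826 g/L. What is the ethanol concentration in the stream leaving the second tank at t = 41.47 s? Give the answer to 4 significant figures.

2.337 g/L

Each tank obeys Vᵢ dCᵢ/dt = Q(Cᵢ₋₁ − Cᵢ), so τᵢ = Vᵢ/Q.
τ₁ = 16.73/0.4950 = 33.7980 s; τ₂ = 4.210/0.4950 = 8.50505 s.
Tank 1: C₁ = C_in(1 − e^(−t/τ₁)). Tank 2 (τ₁ ≠ τ₂): C₂ = C_in[1 − (τ₁ e^(−t/τ₁) − τ₂ e^(−t/τ₂))/(τ₁ − τ₂)].
At t = 41.47: e^(−t/τ₁) = 0.293172, e^(−t/τ₂) = 0.00762802.
C₂ = 3.826·[1 − (33.7980·0.293172 − 8.50505·0.00762802)/(25.2929)] = 3.826·0.610811 = 2.33696 g/L.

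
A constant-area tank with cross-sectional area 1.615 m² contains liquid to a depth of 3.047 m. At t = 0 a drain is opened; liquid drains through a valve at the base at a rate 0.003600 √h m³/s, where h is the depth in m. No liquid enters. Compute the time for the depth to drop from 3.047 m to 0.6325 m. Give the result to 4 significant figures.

A dh/dt = −Q_out = −0.003600 √h.
Separate and integrate: 2(√h − √h₀) = −(0.003600/A) t.
t = 2A(√h₀ − √h)/0.003600 = 2·1.615·(√3.047 − √0.6325)/0.003600
  = 3.23000 × (1.74557 − 0.795299) / 0.003600 = 852.601 s.

852.6 s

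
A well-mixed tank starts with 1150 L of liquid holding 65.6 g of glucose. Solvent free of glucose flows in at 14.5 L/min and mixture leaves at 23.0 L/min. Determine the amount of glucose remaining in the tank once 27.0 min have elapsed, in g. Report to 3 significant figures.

35.9 g

Let m(t) be the amount of glucose. Volume: V(t) = V₀ + (Q_in − Q_out) t = 1150 − 8.5000 t; V(27.0) = 920.50 L.
Solute balance: dm/dt = 0 − Q_out C = −Q_out m/V(t).
Separate: dm/m = −Q_out dt/V(t) ⇒ ln(m/m₀) = −(Q_out/(Q_in−Q_out)) ln(V/V₀).
m = m₀ (V₀/V)^(Q_out/(Q_in−Q_out)) = 65.6 × (1150/920.50)^(-2.7059) = 35.918 g.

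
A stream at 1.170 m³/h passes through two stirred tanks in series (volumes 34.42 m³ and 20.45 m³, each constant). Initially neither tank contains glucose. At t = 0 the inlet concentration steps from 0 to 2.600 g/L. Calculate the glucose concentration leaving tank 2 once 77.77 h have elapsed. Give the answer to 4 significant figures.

2.189 g/L

Species balance on tank i: dCᵢ/dt = (Cᵢ₋₁ − Cᵢ)/τᵢ with τᵢ = Vᵢ/Q.
τ₁ = 34.42/1.170 = 29.4188 h; τ₂ = 20.45/1.170 = 17.4786 h.
Solving the cascade with C₁(0)=C₂(0)=0 gives C₂(t) = C_in[1 − (τ₁ e^(−t/τ₁) − τ₂ e^(−t/τ₂))/(τ₁ − τ₂)].
At t = 77.77: e^(−t/τ₁) = 0.0711086, e^(−t/τ₂) = 0.0116852.
C₂ = 2.600·[1 − (29.4188·0.0711086 − 17.4786·0.0116852)/(11.9402)] = 2.600·0.841904 = 2.18895 g/L.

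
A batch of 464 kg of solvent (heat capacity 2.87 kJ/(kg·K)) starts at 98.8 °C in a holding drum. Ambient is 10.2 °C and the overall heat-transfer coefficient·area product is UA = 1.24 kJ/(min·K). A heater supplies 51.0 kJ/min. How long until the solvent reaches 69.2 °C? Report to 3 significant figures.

M c_p dT/dt = −UA(T − T_amb) + Q̇.
τ = M c_p/UA = 1073.9 min; T_ss = T_amb + Q̇/UA = 10.2 + 51.0/1.24 = 51.329 °C.
T(t) = T_ss + (T₀ − T_ss)e^(−t/τ); set T = 69.2:
t = −τ ln[(T − T_ss)/(T₀ − T_ss)] = −1073.9 · ln(0.37646) = 1049.2 min.

1050 min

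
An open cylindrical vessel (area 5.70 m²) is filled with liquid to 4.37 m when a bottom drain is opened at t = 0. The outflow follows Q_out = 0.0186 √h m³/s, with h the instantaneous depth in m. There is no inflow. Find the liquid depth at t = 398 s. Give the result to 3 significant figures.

2.08 m

A dh/dt = −Q_out = −0.0186 √h.
∫ h^(−1/2) dh = −(0.0186/A) ∫ dt, giving 2√h = 2√h₀ − (0.0186/A) t.
√h = √4.37 − 0.0186·398/(2·5.70) = 2.0905 − 0.64937 = 1.4411.
h = 1.4411² = 2.0767 m.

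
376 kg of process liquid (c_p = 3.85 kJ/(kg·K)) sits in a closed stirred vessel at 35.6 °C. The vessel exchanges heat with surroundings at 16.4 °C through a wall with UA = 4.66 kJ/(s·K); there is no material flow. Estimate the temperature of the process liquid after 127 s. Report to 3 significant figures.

29.2 °C

Lumped-capacitance energy balance: M c_p dT/dt = UA(T_amb − T).
dT/dt = (T_ss − T)/τ with T_ss = T_amb = 16.400 °C, τ = M c_p/UA = 376·3.85/4.66 = 310.64 s.
T approaches T_ss exponentially: T(t) = T_ss + (T₀ − T_ss) e^(−t/τ).
T(127) = 16.400 + (19.200)·0.66443 = 29.157 °C.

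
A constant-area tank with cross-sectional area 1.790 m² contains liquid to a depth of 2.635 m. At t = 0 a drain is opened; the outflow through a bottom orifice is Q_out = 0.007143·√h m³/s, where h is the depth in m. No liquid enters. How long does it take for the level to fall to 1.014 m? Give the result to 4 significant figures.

308.9 s

With no inflow, A dh/dt = −0.007143 √h.
This is separable: 2 d(√h)/dt = −0.007143/A, so √h = √h₀ − (0.007143/(2A)) t.
t = 2A(√h₀ − √h)/0.007143 = 2·1.790·(√2.635 − √1.014)/0.007143
  = 3.58000 × (1.62327 − 1.00698) / 0.007143 = 308.880 s.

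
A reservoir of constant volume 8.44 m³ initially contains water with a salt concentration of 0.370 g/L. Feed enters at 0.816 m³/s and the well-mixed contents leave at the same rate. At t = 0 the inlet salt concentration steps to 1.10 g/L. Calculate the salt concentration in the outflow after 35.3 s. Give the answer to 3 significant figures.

1.08 g/L

Transient balance on the dissolved component: V dC/dt = Q(C_in − C).
Time constant τ = V/Q = 8.44/0.816 = 10.343 s.
Integrating: C(t) = C_in + (C₀ − C_in) e^(−t/τ).
C(35.3) = 1.10 + (0.370 − 1.10)·e^(−35.3/10.343) = 1.10 + (-0.73000)·0.032946 = 1.0759 g/L.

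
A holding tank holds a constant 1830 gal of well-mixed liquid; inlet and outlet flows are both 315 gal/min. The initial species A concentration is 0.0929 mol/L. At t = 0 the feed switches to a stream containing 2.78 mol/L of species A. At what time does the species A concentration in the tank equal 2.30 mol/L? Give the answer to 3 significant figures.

Unsteady species balance (constant V, well mixed): V dC/dt = Q(C_in − C), so τ = V/Q = 5.8095 min.
C(t) = C_in + (C₀ − C_in) e^(−t/τ). Set C = 2.30 and solve for t:
e^(−t/τ) = (C − C_in)/(C₀ − C_in) = (2.30 − 2.78)/(0.0929 − 2.78) = 0.17863
t = −τ ln(…) = 5.8095 × 1.7224 = 10.007 min.

10.0 min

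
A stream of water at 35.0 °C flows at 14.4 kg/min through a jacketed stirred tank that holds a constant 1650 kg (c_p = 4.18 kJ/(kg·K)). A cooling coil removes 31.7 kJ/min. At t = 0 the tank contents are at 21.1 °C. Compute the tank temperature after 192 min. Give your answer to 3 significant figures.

32.0 °C

M c_p dT/dt = ṁ c_p (T_in − T) − Q̇.
Rearrange: dT/dt = (T_ss − T)/τ with τ = M/ṁ = 114.58 min and T_ss = T_in − Q̇/(ṁ c_p) = 34.473 °C.
Solution: T(t) = T_ss + (T₀ − T_ss) e^(−t/τ).
T(192) = 34.473 + (-13.373)·e^(−192/114.58) = 34.473 + (-13.373)·0.18719 = 31.970 °C.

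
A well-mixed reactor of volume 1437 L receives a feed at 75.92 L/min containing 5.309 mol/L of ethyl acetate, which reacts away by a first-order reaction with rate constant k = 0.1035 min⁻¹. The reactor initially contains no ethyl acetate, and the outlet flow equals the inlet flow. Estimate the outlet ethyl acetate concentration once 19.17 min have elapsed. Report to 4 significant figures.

1.705 mol/L

Accumulation = in − out − consumed: V dC/dt = Q C_in − Q C − k V C.
dC/dt = (Q/V) C_in − (Q/V + k) C; effective rate a = Q/V + k = 0.0528323 + 0.1035 = 0.156332 min⁻¹.
C_ss = Q C_in/(Q + kV) = 1.79417 mol/L; C(t) = C_ss + (C₀ − C_ss) e^(−a t).
C(19.17) = 1.79417 + (-1.79417)·e^(−0.156332·19.17) = 1.79417 + (-1.79417)·0.0499421 = 1.70456 mol/L.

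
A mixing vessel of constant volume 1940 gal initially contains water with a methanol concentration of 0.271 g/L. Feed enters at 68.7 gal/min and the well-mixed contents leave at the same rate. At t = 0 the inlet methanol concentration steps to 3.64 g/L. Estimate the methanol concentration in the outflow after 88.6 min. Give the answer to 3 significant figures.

Transient balance on the dissolved component: V dC/dt = Q(C_in − C).
Rewrite as dC/dt + C/τ = C_in/τ, τ = V/Q = 28.239 min.
Solution: C(t) = C_in + (C₀ − C_in) e^(−t/τ).
C(88.6) = 3.64 + (0.271 − 3.64)·e^(−88.6/28.239) = 3.64 + (-3.3690)·0.043390 = 3.4938 g/L.

3.49 g/L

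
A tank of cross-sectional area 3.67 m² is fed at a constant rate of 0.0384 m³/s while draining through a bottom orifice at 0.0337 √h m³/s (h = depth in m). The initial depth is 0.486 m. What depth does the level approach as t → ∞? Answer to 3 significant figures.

1.30 m

Accumulation of liquid (constant cross-section A): A dh/dt = Q_in − 0.0337 √h. At steady state dh/dt = 0:
Q_in = 0.0337 √h_ss ⇒ √h_ss = 0.0384/0.0337 = 1.1395.
h_ss = 1.1395² = 1.2984 m. (Since h₀ = 0.486 m < h_ss, the level will rise toward this value.)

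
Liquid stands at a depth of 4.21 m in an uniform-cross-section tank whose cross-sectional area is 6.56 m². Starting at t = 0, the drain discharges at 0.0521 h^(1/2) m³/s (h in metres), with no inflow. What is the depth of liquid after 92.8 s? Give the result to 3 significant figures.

2.83 m

Volume balance on the tank: A dh/dt = −0.0521 √h.
∫ h^(−1/2) dh = −(0.0521/A) ∫ dt, giving 2√h = 2√h₀ − (0.0521/A) t.
√h = √4.21 − 0.0521·92.8/(2·6.56) = 2.0518 − 0.36851 = 1.6833.
h = 1.6833² = 2.8336 m.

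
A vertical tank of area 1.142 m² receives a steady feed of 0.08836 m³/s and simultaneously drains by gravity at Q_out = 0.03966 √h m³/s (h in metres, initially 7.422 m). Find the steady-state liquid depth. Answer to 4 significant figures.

4.964 m

Level balance: A dh/dt = 0.08836 − 0.03966 √h. Setting dh/dt = 0:
Q_in = 0.03966 √h_ss ⇒ √h_ss = 0.08836/0.03966 = 2.22794.
h_ss = 2.22794² = 4.96371 m. (Since h₀ = 7.422 m > h_ss, the level will fall toward this value.)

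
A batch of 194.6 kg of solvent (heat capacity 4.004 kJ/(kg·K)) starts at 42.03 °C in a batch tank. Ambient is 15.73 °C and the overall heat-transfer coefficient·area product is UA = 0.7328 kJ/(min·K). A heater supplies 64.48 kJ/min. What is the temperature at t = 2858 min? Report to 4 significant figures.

Lumped-capacitance energy balance: M c_p dT/dt = UA(T_amb − T) + Q̇.
dT/dt = (T_ss − T)/τ with T_ss = T_amb + Q̇/UA = 15.73 + 64.48/0.7328 = 103.721 °C, τ = M c_p/UA = 194.6·4.004/0.7328 = 1063.29 min.
Integrating: T(t) = T_ss + (T₀ − T_ss) e^(−t/τ).
T(2858) = 103.721 + (-61.6913)·0.0680246 = 99.5247 °C.

99.52 °C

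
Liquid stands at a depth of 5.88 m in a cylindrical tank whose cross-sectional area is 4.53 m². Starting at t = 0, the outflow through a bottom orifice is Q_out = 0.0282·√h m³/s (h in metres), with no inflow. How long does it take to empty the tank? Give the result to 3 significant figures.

With no inflow, A dh/dt = −0.0282 √h.
Separate and integrate: 2(√h − √h₀) = −(0.0282/A) t.
Tank is empty when √h = 0: t_empty = 2A√h₀/0.0282.
t_empty = 2·4.53·√5.88/0.0282 = 9.0600·2.4249/0.0282 = 779.05 s.

779 s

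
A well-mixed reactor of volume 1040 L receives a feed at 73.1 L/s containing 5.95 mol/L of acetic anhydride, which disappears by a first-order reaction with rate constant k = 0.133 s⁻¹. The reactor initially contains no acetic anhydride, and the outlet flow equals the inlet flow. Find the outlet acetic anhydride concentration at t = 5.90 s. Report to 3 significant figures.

Accumulation = in − out − consumed: V dC/dt = Q C_in − Q C − k V C.
This is linear with rate a = Q/V + k = 0.20329 s⁻¹.
C_ss = Q C_in/(Q + kV) = 2.0573 mol/L; C(t) = C_ss + (C₀ − C_ss) e^(−a t).
C(5.90) = 2.0573 + (-2.0573)·e^(−0.20329·5.90) = 2.0573 + (-2.0573)·0.30137 = 1.4373 mol/L.

1.44 mol/L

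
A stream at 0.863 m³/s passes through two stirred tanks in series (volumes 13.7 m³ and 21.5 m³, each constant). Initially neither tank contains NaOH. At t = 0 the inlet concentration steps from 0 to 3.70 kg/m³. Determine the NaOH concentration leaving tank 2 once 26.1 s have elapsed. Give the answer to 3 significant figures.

1.38 kg/m³

Species balance on tank i: dCᵢ/dt = (Cᵢ₋₁ − Cᵢ)/τᵢ with τᵢ = Vᵢ/Q.
τ₁ = 13.7/0.863 = 15.875 s; τ₂ = 21.5/0.863 = 24.913 s.
Solving the cascade with C₁(0)=C₂(0)=0 gives C₂(t) = C_in[1 − (τ₁ e^(−t/τ₁) − τ₂ e^(−t/τ₂))/(τ₁ − τ₂)].
At t = 26.1: e^(−t/τ₁) = 0.19318, e^(−t/τ₂) = 0.35076.
C₂ = 3.70·[1 − (15.875·0.19318 − 24.913·0.35076)/(-9.0382)] = 3.70·0.37246 = 1.3781 kg/m³.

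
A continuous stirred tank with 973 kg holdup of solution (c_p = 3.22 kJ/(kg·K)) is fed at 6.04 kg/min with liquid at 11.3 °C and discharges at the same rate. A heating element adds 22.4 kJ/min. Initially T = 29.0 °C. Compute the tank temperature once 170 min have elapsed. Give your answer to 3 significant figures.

First-law balance (no shaft work): M c_p dT/dt = ṁ c_p (T_in − T) + 22.4.
Rearrange: dT/dt = (T_ss − T)/τ with τ = M/ṁ = 161.09 min and T_ss = T_in + Q̇/(ṁ c_p) = 12.452 °C.
Integrating: T(t) = T_ss + (T₀ − T_ss) e^(−t/τ).
T(170) = 12.452 + (16.548)·e^(−170/161.09) = 12.452 + (16.548)·0.34809 = 18.212 °C.

18.2 °C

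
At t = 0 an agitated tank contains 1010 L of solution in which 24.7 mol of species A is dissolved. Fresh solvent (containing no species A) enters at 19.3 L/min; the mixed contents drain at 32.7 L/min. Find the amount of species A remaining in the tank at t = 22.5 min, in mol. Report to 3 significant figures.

10.4 mol

Let m(t) be the amount of species A. Volume: V(t) = V₀ + (Q_in − Q_out) t = 1010 − 13.400 t; V(22.5) = 708.50 L.
Solute balance: dm/dt = 0 − Q_out C = −Q_out m/V(t).
dm/m = −Q_out dt/(V₀ − 13.400 t); integrating gives ln(m/m₀) = −(Q_out/(Q_in−Q_out)) ln(V/V₀).
m = m₀ (V₀/V)^(Q_out/(Q_in−Q_out)) = 24.7 × (1010/708.50)^(-2.4403) = 10.398 mol.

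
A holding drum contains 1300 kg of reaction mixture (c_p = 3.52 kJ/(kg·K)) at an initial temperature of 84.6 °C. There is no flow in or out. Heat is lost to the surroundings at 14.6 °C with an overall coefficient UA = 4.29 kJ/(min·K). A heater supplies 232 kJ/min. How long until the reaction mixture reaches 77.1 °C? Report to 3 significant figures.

M c_p dT/dt = −UA(T − T_amb) + Q̇.
τ = M c_p/UA = 1066.7 min; T_ss = T_amb + Q̇/UA = 14.6 + 232/4.29 = 68.679 °C.
T(t) = T_ss + (T₀ − T_ss)e^(−t/τ); set T = 77.1:
t = −τ ln[(T − T_ss)/(T₀ − T_ss)] = −1066.7 · ln(0.52892) = 679.39 min.

679 min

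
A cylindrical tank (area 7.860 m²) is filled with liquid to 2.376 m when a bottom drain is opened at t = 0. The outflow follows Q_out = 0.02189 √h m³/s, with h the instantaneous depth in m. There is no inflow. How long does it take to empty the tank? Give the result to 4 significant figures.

1107 s

A dh/dt = −Q_out = −0.02189 √h.
Separate and integrate: 2(√h − √h₀) = −(0.02189/A) t.
Tank is empty when √h = 0: t_empty = 2A√h₀/0.02189.
t_empty = 2·7.860·√2.376/0.02189 = 15.7200·1.54143/0.02189 = 1106.96 s.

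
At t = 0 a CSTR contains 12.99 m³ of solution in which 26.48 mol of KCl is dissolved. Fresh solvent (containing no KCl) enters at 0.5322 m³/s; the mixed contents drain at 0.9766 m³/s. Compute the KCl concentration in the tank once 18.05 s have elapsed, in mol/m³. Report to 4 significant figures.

Let m(t) be the amount of KCl. Volume: V(t) = V₀ + (Q_in − Q_out) t = 12.99 − 0.444400 t; V(18.05) = 4.96858 m³.
No KCl enters, so dm/dt = −Q_out · (m/V).
Separate: dm/m = −Q_out dt/V(t) ⇒ ln(m/m₀) = −(Q_out/(Q_in−Q_out)) ln(V/V₀).
m = m₀ (V₀/V)^(Q_out/(Q_in−Q_out)) = 26.48 × (12.99/4.96858)^(-2.19757) = 3.20408 mol.
C = m/V = 3.20408/4.96858 = 0.644868 mol/m³.

0.6449 mol/m³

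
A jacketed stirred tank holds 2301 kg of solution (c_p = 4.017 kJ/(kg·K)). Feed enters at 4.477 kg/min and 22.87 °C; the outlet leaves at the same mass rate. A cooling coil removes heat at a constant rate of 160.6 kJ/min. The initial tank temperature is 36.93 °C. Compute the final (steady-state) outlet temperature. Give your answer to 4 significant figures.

13.94 °C

First-law balance (no shaft work): M c_p dT/dt = ṁ c_p (T_in − T) − 160.6.
At steady state dT/dt = 0 ⇒ T_ss = T_in − Q̇/(ṁ c_p) = 22.87 − 160.6/(4.477·4.017) = 13.9399 °C.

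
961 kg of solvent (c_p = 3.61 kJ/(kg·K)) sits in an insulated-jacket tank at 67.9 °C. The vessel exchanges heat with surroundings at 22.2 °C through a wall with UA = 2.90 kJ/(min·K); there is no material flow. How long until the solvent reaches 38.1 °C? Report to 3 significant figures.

Unsteady energy balance on the tank contents: M c_p dT/dt = −UA(T − T_amb).
τ = M c_p/UA = 1196.3 min; T_ss = T_amb = 22.200 °C.
T(t) = T_ss + (T₀ − T_ss)e^(−t/τ); set T = 38.1:
t = −τ ln[(T − T_ss)/(T₀ − T_ss)] = −1196.3 · ln(0.34792) = 1263.0 min.

1260 min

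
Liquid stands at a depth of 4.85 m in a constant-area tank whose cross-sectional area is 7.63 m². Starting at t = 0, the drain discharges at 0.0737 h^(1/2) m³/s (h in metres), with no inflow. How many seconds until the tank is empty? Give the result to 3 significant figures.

With no inflow, A dh/dt = −0.0737 √h.
This is separable: 2 d(√h)/dt = −0.0737/A, so √h = √h₀ − (0.0737/(2A)) t.
Tank is empty when √h = 0: t_empty = 2A√h₀/0.0737.
t_empty = 2·7.63·√4.85/0.0737 = 15.260·2.2023/0.0737 = 455.99 s.

456 s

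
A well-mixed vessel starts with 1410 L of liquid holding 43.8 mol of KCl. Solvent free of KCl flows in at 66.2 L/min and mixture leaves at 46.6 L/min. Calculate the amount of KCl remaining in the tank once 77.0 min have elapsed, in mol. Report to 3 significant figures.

Let m(t) be the amount of KCl. Volume: V(t) = V₀ + (Q_in − Q_out) t = 1410 + 19.600 t; V(77.0) = 2919.2 L.
Solute balance: dm/dt = 0 − Q_out C = −Q_out m/V(t).
Separate: dm/m = −Q_out dt/V(t) ⇒ ln(m/m₀) = −(Q_out/(Q_in−Q_out)) ln(V/V₀).
m = m₀ (V₀/V)^(Q_out/(Q_in−Q_out)) = 43.8 × (1410/2919.2)^(2.3776) = 7.7636 mol.

7.76 mol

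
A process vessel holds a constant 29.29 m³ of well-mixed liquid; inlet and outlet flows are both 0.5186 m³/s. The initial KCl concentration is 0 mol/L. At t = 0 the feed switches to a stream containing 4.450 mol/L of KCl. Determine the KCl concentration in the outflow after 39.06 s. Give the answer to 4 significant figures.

Species balance on the tank: V dC/dt = Q(C_in − C).
Time constant τ = V/Q = 29.29/0.5186 = 56.4790 s.
Integrating: C(t) = C_in + (C₀ − C_in) e^(−t/τ).
C(39.06) = 4.450 + (0 − 4.450)·e^(−39.06/56.4790) = 4.450 + (-4.45000)·0.500782 = 2.22152 mol/L.

2.222 mol/L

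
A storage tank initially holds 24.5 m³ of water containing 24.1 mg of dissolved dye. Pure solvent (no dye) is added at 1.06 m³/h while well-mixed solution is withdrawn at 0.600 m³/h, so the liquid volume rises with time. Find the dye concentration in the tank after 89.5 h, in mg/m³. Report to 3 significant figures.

0.101 mg/m³

Let m(t) be the amount of dye. Volume: V(t) = V₀ + (Q_in − Q_out) t = 24.5 + 0.46000 t; V(89.5) = 65.670 m³.
Solute balance: dm/dt = 0 − Q_out C = −Q_out m/V(t).
Separate: dm/m = −Q_out dt/V(t) ⇒ ln(m/m₀) = −(Q_out/(Q_in−Q_out)) ln(V/V₀).
m = m₀ (V₀/V)^(Q_out/(Q_in−Q_out)) = 24.1 × (24.5/65.670)^(1.3043) = 6.6603 mg.
C = m/V = 6.6603/65.670 = 0.10142 mg/m³.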